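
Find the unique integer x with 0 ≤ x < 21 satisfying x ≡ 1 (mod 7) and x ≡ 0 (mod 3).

15

Write x = 1 + 7·k. Then 7·k ≡ 0 − 1 ≡ 2 (mod 3).
Need 7⁻¹ mod 3. Extended Euclid on (3, 1):
3 = 3×1 + 0
7⁻¹ ≡ 1 (mod 3), so k ≡ 1·2 ≡ 2 (mod 3).
x = 1 + 7·2 = 15.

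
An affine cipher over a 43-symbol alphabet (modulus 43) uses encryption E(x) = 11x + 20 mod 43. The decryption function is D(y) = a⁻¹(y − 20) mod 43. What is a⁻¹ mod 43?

Extended Euclidean algorithm:
43 = 3×11 + 10
11 = 1×10 + 1
10 = 10×1 + 0
Since gcd(11, 43) = 1, back-substitute to write 1 as a combination:
1 = 11 − 10
1 = −43 + 4·11
So 11·4 ≡ 1 (mod 43).

4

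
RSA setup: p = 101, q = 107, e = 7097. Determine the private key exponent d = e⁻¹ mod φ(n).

233

φ(n) = (p−1)(q−1) = 100·106 = 10600.
Need d with 7097·d ≡ 1 (mod 10600). Apply the extended Euclidean algorithm:
10600 = 1×7097 + 3503
7097 = 2×3503 + 91
3503 = 38×91 + 45
91 = 2×45 + 1
45 = 45×1 + 0
Back-substitute:
1 = 91 − 2·45
1 = −2·3503 + 77·91
1 = 77·7097 − 156·3503
1 = −156·10600 + 233·7097
So 7097·233 ≡ 1 (mod 10600), hence d = 233.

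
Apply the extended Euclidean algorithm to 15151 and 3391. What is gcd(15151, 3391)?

Apply Euclid's algorithm to 15151 and 3391:
15151 = 4*3391 + 1587
3391 = 2*1587 + 217
1587 = 7*217 + 68
217 = 3*68 + 13
68 = 5*13 + 3
13 = 4*3 + 1
3 = 3*1 + 0
gcd(15151, 3391) = 1.
Back-substituting:
1 = 13 − 4·3
1 = −4·68 + 21·13
1 = 21·217 − 67·68
1 = −67·1587 + 490·217
1 = 490·3391 − 1047·1587
1 = −1047·15151 + 4678·3391
So 1 = (-1047)·15151 + (4678)·3391.

1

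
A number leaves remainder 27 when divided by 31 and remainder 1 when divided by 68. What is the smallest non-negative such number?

1701

Write x = 27 + 31·k. Then 31·k ≡ 1 − 27 ≡ 42 (mod 68).
Need 31⁻¹ mod 68. Extended Euclid on (68, 31):
68 = 2×31 + 6
31 = 5×6 + 1
6 = 6×1 + 0
Back-substitute:
1 = 31 − 5·6
1 = −5·68 + 11·31
31⁻¹ ≡ 11 (mod 68), so k ≡ 11·42 ≡ 54 (mod 68).
x = 27 + 31·54 = 1701.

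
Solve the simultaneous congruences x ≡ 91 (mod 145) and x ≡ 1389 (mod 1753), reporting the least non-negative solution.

60991

Write x = 91 + 145·k. Then 145·k ≡ 1389 − 91 ≡ 1298 (mod 1753).
Need 145⁻¹ mod 1753. Extended Euclid on (1753, 145):
1753 = 12×145 + 13
145 = 11×13 + 2
13 = 6×2 + 1
2 = 2×1 + 0
Back-substitute:
1 = 13 − 6·2
1 = −6·145 + 67·13
1 = 67·1753 − 810·145
145⁻¹ ≡ 943 (mod 1753), so k ≡ 943·1298 ≡ 420 (mod 1753).
x = 91 + 145·420 = 60991.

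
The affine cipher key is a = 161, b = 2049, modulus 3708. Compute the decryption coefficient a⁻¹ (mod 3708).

737

gcd(3708, 161) by repeated division:
3708 = 23*161 + 5
161 = 32*5 + 1
5 = 5*1 + 0
gcd = 1, so the inverse exists. Back-substitute:
1 = 161 − 32·5
1 = −32·3708 + 737·161
So 161·737 ≡ 1 (mod 3708).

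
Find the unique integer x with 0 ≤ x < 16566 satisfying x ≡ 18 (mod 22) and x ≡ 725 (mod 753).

Write x = 18 + 22·k. Then 22·k ≡ 725 − 18 ≡ 707 (mod 753).
Need 22⁻¹ mod 753. Extended Euclid on (753, 22):
753 = 34·22 + 5
22 = 4·5 + 2
5 = 2·2 + 1
2 = 2·1 + 0
Back-substitute:
1 = 5 − 2·2
1 = −2·22 + 9·5
1 = 9·753 − 308·22
22⁻¹ ≡ 445 (mod 753), so k ≡ 445·707 ≡ 614 (mod 753).
x = 18 + 22·614 = 13526.

13526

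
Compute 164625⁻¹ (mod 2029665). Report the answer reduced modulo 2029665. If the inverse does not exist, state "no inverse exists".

no inverse exists

Euclidean algorithm on 2029665, 164625:
2029665 = 12*164625 + 54165
164625 = 3*54165 + 2130
54165 = 25*2130 + 915
2130 = 2*915 + 300
915 = 3*300 + 15
300 = 20*15 + 0
gcd(164625, 2029665) = 15 ≠ 1, so 164625 has no multiplicative inverse modulo 2029665.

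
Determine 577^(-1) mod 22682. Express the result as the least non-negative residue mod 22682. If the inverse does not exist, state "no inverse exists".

gcd(22682, 577) by repeated division:
22682 = 39*577 + 179
577 = 3*179 + 40
179 = 4*40 + 19
40 = 2*19 + 2
19 = 9*2 + 1
2 = 2*1 + 0
The gcd is 1. Working backward:
1 = 19 − 9·2
1 = −9·40 + 19·19
1 = 19·179 − 85·40
1 = −85·577 + 274·179
1 = 274·22682 − 10771·577
Hence 577⁻¹ ≡ -10771 ≡ 11911 (mod 22682).

11911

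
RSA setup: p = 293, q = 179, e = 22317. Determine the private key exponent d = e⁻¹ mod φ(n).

27149

φ(n) = (p−1)(q−1) = 292·178 = 51976.
Need d with 22317·d ≡ 1 (mod 51976). Apply the extended Euclidean algorithm:
51976 = 2*22317 + 7342
22317 = 3*7342 + 291
7342 = 25*291 + 67
291 = 4*67 + 23
67 = 2*23 + 21
23 = 1*21 + 2
21 = 10*2 + 1
2 = 2*1 + 0
Back-substitute:
1 = 21 − 10·2
1 = −10·23 + 11·21
1 = 11·67 − 32·23
1 = −32·291 + 139·67
1 = 139·7342 − 3507·291
1 = −3507·22317 + 10660·7342
1 = 10660·51976 − 24827·22317
So 22317·(-24827) ≡ 1 (mod 51976), hence d ≡ -24827 ≡ 27149 (mod 51976).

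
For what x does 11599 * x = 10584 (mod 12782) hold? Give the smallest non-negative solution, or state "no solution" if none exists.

First find gcd(11599, 12782):
12782 = 1×11599 + 1183
11599 = 9×1183 + 952
1183 = 1×952 + 231
952 = 4×231 + 28
231 = 8×28 + 7
28 = 4×7 + 0
gcd = 7 and 7 | 10584, so solutions exist. Divide through by 7: 1657x ≡ 1512 (mod 1826).
Now find 1657⁻¹ mod 1826:
1826 = 1·1657 + 169
1657 = 9·169 + 136
169 = 1·136 + 33
136 = 4·33 + 4
33 = 8·4 + 1
4 = 4·1 + 0
Back-substitute:
1 = 33 − 8·4
1 = −8·136 + 33·33
1 = 33·169 − 41·136
1 = −41·1657 + 402·169
1 = 402·1826 − 443·1657
So 1657·(-443) ≡ 1 (mod 1826), i.e. 1657⁻¹ ≡ 1383.
Then x ≡ 1383·1512 ≡ 326 (mod 1826); the smallest non-negative solution is x = 326.

326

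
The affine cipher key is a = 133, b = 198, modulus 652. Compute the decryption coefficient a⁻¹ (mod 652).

gcd(652, 133) by repeated division:
652 = 4×133 + 120
133 = 1×120 + 13
120 = 9×13 + 3
13 = 4×3 + 1
3 = 3×1 + 0
Since gcd(133, 652) = 1, back-substitute to write 1 as a combination:
1 = 13 − 4·3
1 = −4·120 + 37·13
1 = 37·133 − 41·120
1 = −41·652 + 201·133
So 133·201 ≡ 1 (mod 652).

201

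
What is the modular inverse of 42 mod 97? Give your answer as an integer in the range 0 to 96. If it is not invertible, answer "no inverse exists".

67

Apply the Euclidean algorithm to 97 and 42:
97 = 2*42 + 13
42 = 3*13 + 3
13 = 4*3 + 1
3 = 3*1 + 0
gcd = 1, so the inverse exists. Back-substitute:
1 = 13 − 4·3
1 = −4·42 + 13·13
1 = 13·97 − 30·42
So 42·(-30) ≡ 1 (mod 97), and -30 ≡ 67 (mod 97).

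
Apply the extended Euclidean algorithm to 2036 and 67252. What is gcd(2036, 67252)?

4

Repeated division:
67252 = 33×2036 + 64
2036 = 31×64 + 52
64 = 1×52 + 12
52 = 4×12 + 4
12 = 3×4 + 0
gcd(2036, 67252) = 4.
Express as a combination:
4 = 52 − 4·12
4 = −4·64 + 5·52
4 = 5·2036 − 159·64
4 = −159·67252 + 5252·2036
So 4 = (-159)·67252 + (5252)·2036.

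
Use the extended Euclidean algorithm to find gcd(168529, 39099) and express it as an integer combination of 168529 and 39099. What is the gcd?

Repeated division:
168529 = 4·39099 + 12133
39099 = 3·12133 + 2700
12133 = 4·2700 + 1333
2700 = 2·1333 + 34
1333 = 39·34 + 7
34 = 4·7 + 6
7 = 1·6 + 1
6 = 6·1 + 0
gcd(168529, 39099) = 1.
Working backward:
1 = 7 − 6
1 = −34 + 5·7
1 = 5·1333 − 196·34
1 = −196·2700 + 397·1333
1 = 397·12133 − 1784·2700
1 = −1784·39099 + 5749·12133
1 = 5749·168529 − 24780·39099
So 1 = (5749)·168529 + (-24780)·39099.

1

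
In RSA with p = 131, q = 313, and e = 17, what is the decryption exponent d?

φ(n) = (p−1)(q−1) = 130·312 = 40560.
Need d with 17·d ≡ 1 (mod 40560). Apply the extended Euclidean algorithm:
40560 = 2385*17 + 15
17 = 1*15 + 2
15 = 7*2 + 1
2 = 2*1 + 0
Back-substitute:
1 = 15 − 7·2
1 = −7·17 + 8·15
1 = 8·40560 − 19087·17
So 17·(-19087) ≡ 1 (mod 40560), hence d ≡ -19087 ≡ 21473 (mod 40560).

21473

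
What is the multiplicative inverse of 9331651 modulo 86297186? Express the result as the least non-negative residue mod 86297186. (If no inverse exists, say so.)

Extended Euclidean algorithm:
86297186 = 9*9331651 + 2312327
9331651 = 4*2312327 + 82343
2312327 = 28*82343 + 6723
82343 = 12*6723 + 1667
6723 = 4*1667 + 55
1667 = 30*55 + 17
55 = 3*17 + 4
17 = 4*4 + 1
4 = 4*1 + 0
Since gcd(9331651, 86297186) = 1, back-substitute to write 1 as a combination:
1 = 17 − 4·4
1 = −4·55 + 13·17
1 = 13·1667 − 394·55
1 = −394·6723 + 1589·1667
1 = 1589·82343 − 19462·6723
1 = −19462·2312327 + 546525·82343
1 = 546525·9331651 − 2205562·2312327
1 = −2205562·86297186 + 20396583·9331651
So 9331651·20396583 ≡ 1 (mod 86297186).

20396583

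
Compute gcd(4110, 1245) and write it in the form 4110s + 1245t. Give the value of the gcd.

Apply Euclid's algorithm to 4110 and 1245:
4110 = 3*1245 + 375
1245 = 3*375 + 120
375 = 3*120 + 15
120 = 8*15 + 0
gcd(4110, 1245) = 15.
Working backward:
15 = 375 − 3·120
15 = −3·1245 + 10·375
15 = 10·4110 − 33·1245
So 15 = (10)·4110 + (-33)·1245.

15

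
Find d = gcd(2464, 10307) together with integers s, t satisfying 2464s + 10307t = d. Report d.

11

Repeated division:
10307 = 4×2464 + 451
2464 = 5×451 + 209
451 = 2×209 + 33
209 = 6×33 + 11
33 = 3×11 + 0
gcd(2464, 10307) = 11.
Express as a combination:
11 = 209 − 6·33
11 = −6·451 + 13·209
11 = 13·2464 − 71·451
11 = −71·10307 + 297·2464
So 11 = (-71)·10307 + (297)·2464.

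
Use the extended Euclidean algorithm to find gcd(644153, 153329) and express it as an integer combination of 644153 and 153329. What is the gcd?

Repeated division:
644153 = 4×153329 + 30837
153329 = 4×30837 + 29981
30837 = 1×29981 + 856
29981 = 35×856 + 21
856 = 40×21 + 16
21 = 1×16 + 5
16 = 3×5 + 1
5 = 5×1 + 0
gcd(644153, 153329) = 1.
Back-substituting:
1 = 16 − 3·5
1 = −3·21 + 4·16
1 = 4·856 − 163·21
1 = −163·29981 + 5709·856
1 = 5709·30837 − 5872·29981
1 = −5872·153329 + 29197·30837
1 = 29197·644153 − 122660·153329
So 1 = (29197)·644153 + (-122660)·153329.

1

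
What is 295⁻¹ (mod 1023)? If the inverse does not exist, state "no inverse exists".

808

Extended Euclidean algorithm:
1023 = 3*295 + 138
295 = 2*138 + 19
138 = 7*19 + 5
19 = 3*5 + 4
5 = 1*4 + 1
4 = 4*1 + 0
The gcd is 1. Working backward:
1 = 5 − 4
1 = −19 + 4·5
1 = 4·138 − 29·19
1 = −29·295 + 62·138
1 = 62·1023 − 215·295
Hence 295⁻¹ ≡ -215 ≡ 808 (mod 1023).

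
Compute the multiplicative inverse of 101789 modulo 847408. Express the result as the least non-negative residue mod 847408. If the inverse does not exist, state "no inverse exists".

Extended Euclidean algorithm:
847408 = 8×101789 + 33096
101789 = 3×33096 + 2501
33096 = 13×2501 + 583
2501 = 4×583 + 169
583 = 3×169 + 76
169 = 2×76 + 17
76 = 4×17 + 8
17 = 2×8 + 1
8 = 8×1 + 0
gcd = 1, so the inverse exists. Back-substitute:
1 = 17 − 2·8
1 = −2·76 + 9·17
1 = 9·169 − 20·76
1 = −20·583 + 69·169
1 = 69·2501 − 296·583
1 = −296·33096 + 3917·2501
1 = 3917·101789 − 12047·33096
1 = −12047·847408 + 100293·101789
So 101789·100293 ≡ 1 (mod 847408).

100293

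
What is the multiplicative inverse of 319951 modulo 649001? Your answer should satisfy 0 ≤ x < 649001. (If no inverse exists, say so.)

88659

Extended Euclidean algorithm:
649001 = 2*319951 + 9099
319951 = 35*9099 + 1486
9099 = 6*1486 + 183
1486 = 8*183 + 22
183 = 8*22 + 7
22 = 3*7 + 1
7 = 7*1 + 0
Since gcd(319951, 649001) = 1, back-substitute to write 1 as a combination:
1 = 22 − 3·7
1 = −3·183 + 25·22
1 = 25·1486 − 203·183
1 = −203·9099 + 1243·1486
1 = 1243·319951 − 43708·9099
1 = −43708·649001 + 88659·319951
So 319951·88659 ≡ 1 (mod 649001).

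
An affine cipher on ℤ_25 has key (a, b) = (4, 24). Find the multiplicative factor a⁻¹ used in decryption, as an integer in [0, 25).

Run Euclid on (25, 4):
25 = 6*4 + 1
4 = 4*1 + 0
Since gcd(4, 25) = 1, back-substitute to write 1 as a combination:
1 = 25 − 6·4
So 4·(-6) ≡ 1 (mod 25), and -6 ≡ 19 (mod 25).

19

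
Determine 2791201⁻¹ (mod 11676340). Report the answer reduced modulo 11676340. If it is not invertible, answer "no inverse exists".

5274481

Apply the Euclidean algorithm to 11676340 and 2791201:
11676340 = 4*2791201 + 511536
2791201 = 5*511536 + 233521
511536 = 2*233521 + 44494
233521 = 5*44494 + 11051
44494 = 4*11051 + 290
11051 = 38*290 + 31
290 = 9*31 + 11
31 = 2*11 + 9
11 = 1*9 + 2
9 = 4*2 + 1
2 = 2*1 + 0
Since gcd(2791201, 11676340) = 1, back-substitute to write 1 as a combination:
1 = 9 − 4·2
1 = −4·11 + 5·9
1 = 5·31 − 14·11
1 = −14·290 + 131·31
1 = 131·11051 − 4992·290
1 = −4992·44494 + 20099·11051
1 = 20099·233521 − 105487·44494
1 = −105487·511536 + 231073·233521
1 = 231073·2791201 − 1260852·511536
1 = −1260852·11676340 + 5274481·2791201
So 2791201·5274481 ≡ 1 (mod 11676340).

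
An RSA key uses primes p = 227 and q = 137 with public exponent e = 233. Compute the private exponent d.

4617

φ(n) = (p−1)(q−1) = 226·136 = 30736.
Need d with 233·d ≡ 1 (mod 30736). Apply the extended Euclidean algorithm:
30736 = 131*233 + 213
233 = 1*213 + 20
213 = 10*20 + 13
20 = 1*13 + 7
13 = 1*7 + 6
7 = 1*6 + 1
6 = 6*1 + 0
Back-substitute:
1 = 7 − 6
1 = −13 + 2·7
1 = 2·20 − 3·13
1 = −3·213 + 32·20
1 = 32·233 − 35·213
1 = −35·30736 + 4617·233
So 233·4617 ≡ 1 (mod 30736), hence d = 4617.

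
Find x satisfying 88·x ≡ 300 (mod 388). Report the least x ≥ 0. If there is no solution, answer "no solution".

96

First find gcd(88, 388):
388 = 4×88 + 36
88 = 2×36 + 16
36 = 2×16 + 4
16 = 4×4 + 0
gcd = 4 and 4 | 300, so solutions exist. Divide through by 4: 22x ≡ 75 (mod 97).
Now find 22⁻¹ mod 97:
97 = 4×22 + 9
22 = 2×9 + 4
9 = 2×4 + 1
4 = 4×1 + 0
Back-substitute:
1 = 9 − 2·4
1 = −2·22 + 5·9
1 = 5·97 − 22·22
So 22·(-22) ≡ 1 (mod 97), i.e. 22⁻¹ ≡ 75.
Then x ≡ 75·75 ≡ 96 (mod 97); the smallest non-negative solution is x = 96.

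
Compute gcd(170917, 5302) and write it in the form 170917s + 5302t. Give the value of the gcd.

1

Euclidean algorithm:
170917 = 32×5302 + 1253
5302 = 4×1253 + 290
1253 = 4×290 + 93
290 = 3×93 + 11
93 = 8×11 + 5
11 = 2×5 + 1
5 = 5×1 + 0
gcd(170917, 5302) = 1.
Back-substituting:
1 = 11 − 2·5
1 = −2·93 + 17·11
1 = 17·290 − 53·93
1 = −53·1253 + 229·290
1 = 229·5302 − 969·1253
1 = −969·170917 + 31237·5302
So 1 = (-969)·170917 + (31237)·5302.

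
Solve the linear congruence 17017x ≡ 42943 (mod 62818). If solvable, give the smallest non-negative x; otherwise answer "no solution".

no solution

gcd(17017, 62818):
62818 = 3·17017 + 11767
17017 = 1·11767 + 5250
11767 = 2·5250 + 1267
5250 = 4·1267 + 182
1267 = 6·182 + 175
182 = 1·175 + 7
175 = 25·7 + 0
gcd = 7, but 7 ∤ 42943, so the congruence has no solution.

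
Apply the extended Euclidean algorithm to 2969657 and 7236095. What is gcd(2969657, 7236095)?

Repeated division:
7236095 = 2·2969657 + 1296781
2969657 = 2·1296781 + 376095
1296781 = 3·376095 + 168496
376095 = 2·168496 + 39103
168496 = 4·39103 + 12084
39103 = 3·12084 + 2851
12084 = 4·2851 + 680
2851 = 4·680 + 131
680 = 5·131 + 25
131 = 5·25 + 6
25 = 4·6 + 1
6 = 6·1 + 0
gcd(2969657, 7236095) = 1.
Working backward:
1 = 25 − 4·6
1 = −4·131 + 21·25
1 = 21·680 − 109·131
1 = −109·2851 + 457·680
1 = 457·12084 − 1937·2851
1 = −1937·39103 + 6268·12084
1 = 6268·168496 − 27009·39103
1 = −27009·376095 + 60286·168496
1 = 60286·1296781 − 207867·376095
1 = −207867·2969657 + 476020·1296781
1 = 476020·7236095 − 1159907·2969657
So 1 = (476020)·7236095 + (-1159907)·2969657.

1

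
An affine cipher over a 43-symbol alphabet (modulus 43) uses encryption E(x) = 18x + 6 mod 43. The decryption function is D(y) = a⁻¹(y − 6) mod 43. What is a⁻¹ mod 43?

gcd(43, 18) by repeated division:
43 = 2×18 + 7
18 = 2×7 + 4
7 = 1×4 + 3
4 = 1×3 + 1
3 = 3×1 + 0
Since gcd(18, 43) = 1, back-substitute to write 1 as a combination:
1 = 4 − 3
1 = −7 + 2·4
1 = 2·18 − 5·7
1 = −5·43 + 12·18
So 18·12 ≡ 1 (mod 43).

12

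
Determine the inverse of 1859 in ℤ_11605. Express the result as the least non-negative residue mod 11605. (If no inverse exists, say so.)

no inverse exists

Euclidean algorithm on 11605, 1859:
11605 = 6·1859 + 451
1859 = 4·451 + 55
451 = 8·55 + 11
55 = 5·11 + 0
Since gcd = 11 > 1, 1859 is not a unit mod 11605.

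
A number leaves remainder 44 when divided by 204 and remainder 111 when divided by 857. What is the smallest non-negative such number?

62672

Write x = 44 + 204·k. Then 204·k ≡ 111 − 44 ≡ 67 (mod 857).
Need 204⁻¹ mod 857. Extended Euclid on (857, 204):
857 = 4*204 + 41
204 = 4*41 + 40
41 = 1*40 + 1
40 = 40*1 + 0
Back-substitute:
1 = 41 − 40
1 = −204 + 5·41
1 = 5·857 − 21·204
204⁻¹ ≡ 836 (mod 857), so k ≡ 836·67 ≡ 307 (mod 857).
x = 44 + 204·307 = 62672.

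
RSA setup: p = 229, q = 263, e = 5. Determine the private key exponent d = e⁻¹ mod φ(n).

φ(n) = (p−1)(q−1) = 228·262 = 59736.
Need d with 5·d ≡ 1 (mod 59736). Apply the extended Euclidean algorithm:
59736 = 11947×5 + 1
5 = 5×1 + 0
Back-substitute:
1 = 59736 − 11947·5
So 5·(-11947) ≡ 1 (mod 59736), hence d ≡ -11947 ≡ 47789 (mod 59736).

47789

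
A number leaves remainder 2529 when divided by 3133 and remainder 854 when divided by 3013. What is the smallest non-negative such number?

4285340

Write x = 2529 + 3133·k. Then 3133·k ≡ 854 − 2529 ≡ 1338 (mod 3013).
Need 3133⁻¹ mod 3013. Extended Euclid on (3013, 120):
3013 = 25×120 + 13
120 = 9×13 + 3
13 = 4×3 + 1
3 = 3×1 + 0
Back-substitute:
1 = 13 − 4·3
1 = −4·120 + 37·13
1 = 37·3013 − 929·120
3133⁻¹ ≡ 2084 (mod 3013), so k ≡ 2084·1338 ≡ 1367 (mod 3013).
x = 2529 + 3133·1367 = 4285340.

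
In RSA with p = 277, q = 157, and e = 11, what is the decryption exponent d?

φ(n) = (p−1)(q−1) = 276·156 = 43056.
Need d with 11·d ≡ 1 (mod 43056). Apply the extended Euclidean algorithm:
43056 = 3914·11 + 2
11 = 5·2 + 1
2 = 2·1 + 0
Back-substitute:
1 = 11 − 5·2
1 = −5·43056 + 19571·11
So 11·19571 ≡ 1 (mod 43056), hence d = 19571.

19571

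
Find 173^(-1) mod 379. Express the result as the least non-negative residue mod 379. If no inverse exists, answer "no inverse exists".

333

Run Euclid on (379, 173):
379 = 2×173 + 33
173 = 5×33 + 8
33 = 4×8 + 1
8 = 8×1 + 0
Since gcd(173, 379) = 1, back-substitute to write 1 as a combination:
1 = 33 − 4·8
1 = −4·173 + 21·33
1 = 21·379 − 46·173
Hence 173⁻¹ ≡ -46 ≡ 333 (mod 379).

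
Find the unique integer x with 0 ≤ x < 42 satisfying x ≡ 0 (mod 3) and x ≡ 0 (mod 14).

Write x = 0 + 3·k. Then 3·k ≡ 0 − 0 ≡ 0 (mod 14).
Need 3⁻¹ mod 14. Extended Euclid on (14, 3):
14 = 4·3 + 2
3 = 1·2 + 1
2 = 2·1 + 0
Back-substitute:
1 = 3 − 2
1 = −14 + 5·3
3⁻¹ ≡ 5 (mod 14), so k ≡ 5·0 ≡ 0 (mod 14).
x = 0 + 3·0 = 0.

0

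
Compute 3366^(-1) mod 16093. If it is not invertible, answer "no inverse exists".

no inverse exists

Euclidean algorithm on 16093, 3366:
16093 = 4·3366 + 2629
3366 = 1·2629 + 737
2629 = 3·737 + 418
737 = 1·418 + 319
418 = 1·319 + 99
319 = 3·99 + 22
99 = 4·22 + 11
22 = 2·11 + 0
gcd(3366, 16093) = 11 ≠ 1, so 3366 has no multiplicative inverse modulo 16093.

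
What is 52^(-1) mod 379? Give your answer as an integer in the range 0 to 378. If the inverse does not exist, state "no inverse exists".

328

Extended Euclidean algorithm:
379 = 7×52 + 15
52 = 3×15 + 7
15 = 2×7 + 1
7 = 7×1 + 0
Since gcd(52, 379) = 1, back-substitute to write 1 as a combination:
1 = 15 − 2·7
1 = −2·52 + 7·15
1 = 7·379 − 51·52
Thus 52·(-51) ≡ 1 (mod 379); reducing, -51 mod 379 = 328.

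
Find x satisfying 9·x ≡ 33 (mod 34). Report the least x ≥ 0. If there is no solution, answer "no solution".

First find gcd(9, 34):
34 = 3·9 + 7
9 = 1·7 + 2
7 = 3·2 + 1
2 = 2·1 + 0
gcd = 1, so a unique solution mod 34 exists.
Back-substitute for the Bézout coefficients:
1 = 7 − 3·2
1 = −3·9 + 4·7
1 = 4·34 − 15·9
So 9·(-15) ≡ 1 (mod 34), giving 9⁻¹ ≡ 19.
x ≡ 9⁻¹·33 ≡ 19·33 ≡ 15 (mod 34).

15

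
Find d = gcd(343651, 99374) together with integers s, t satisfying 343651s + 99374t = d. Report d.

Apply Euclid's algorithm to 343651 and 99374:
343651 = 3·99374 + 45529
99374 = 2·45529 + 8316
45529 = 5·8316 + 3949
8316 = 2·3949 + 418
3949 = 9·418 + 187
418 = 2·187 + 44
187 = 4·44 + 11
44 = 4·11 + 0
gcd(343651, 99374) = 11.
Back-substituting:
11 = 187 − 4·44
11 = −4·418 + 9·187
11 = 9·3949 − 85·418
11 = −85·8316 + 179·3949
11 = 179·45529 − 980·8316
11 = −980·99374 + 2139·45529
11 = 2139·343651 − 7397·99374
So 11 = (2139)·343651 + (-7397)·99374.

11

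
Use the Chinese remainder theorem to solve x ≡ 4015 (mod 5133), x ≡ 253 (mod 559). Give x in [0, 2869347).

2852830

Write x = 4015 + 5133·k. Then 5133·k ≡ 253 − 4015 ≡ 151 (mod 559).
Need 5133⁻¹ mod 559. Extended Euclid on (559, 102):
559 = 5×102 + 49
102 = 2×49 + 4
49 = 12×4 + 1
4 = 4×1 + 0
Back-substitute:
1 = 49 − 12·4
1 = −12·102 + 25·49
1 = 25·559 − 137·102
5133⁻¹ ≡ 422 (mod 559), so k ≡ 422·151 ≡ 555 (mod 559).
x = 4015 + 5133·555 = 2852830.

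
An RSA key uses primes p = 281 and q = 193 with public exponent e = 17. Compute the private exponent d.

φ(n) = (p−1)(q−1) = 280·192 = 53760.
Need d with 17·d ≡ 1 (mod 53760). Apply the extended Euclidean algorithm:
53760 = 3162×17 + 6
17 = 2×6 + 5
6 = 1×5 + 1
5 = 5×1 + 0
Back-substitute:
1 = 6 − 5
1 = −17 + 3·6
1 = 3·53760 − 9487·17
So 17·(-9487) ≡ 1 (mod 53760), hence d ≡ -9487 ≡ 44273 (mod 53760).

44273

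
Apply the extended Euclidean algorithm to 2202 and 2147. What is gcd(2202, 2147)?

1

Apply Euclid's algorithm to 2202 and 2147:
2202 = 1·2147 + 55
2147 = 39·55 + 2
55 = 27·2 + 1
2 = 2·1 + 0
gcd(2202, 2147) = 1.
Working backward:
1 = 55 − 27·2
1 = −27·2147 + 1054·55
1 = 1054·2202 − 1081·2147
So 1 = (1054)·2202 + (-1081)·2147.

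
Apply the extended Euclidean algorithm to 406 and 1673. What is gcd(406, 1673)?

Euclidean algorithm:
1673 = 4*406 + 49
406 = 8*49 + 14
49 = 3*14 + 7
14 = 2*7 + 0
gcd(406, 1673) = 7.
Working backward:
7 = 49 − 3·14
7 = −3·406 + 25·49
7 = 25·1673 − 103·406
So 7 = (25)·1673 + (-103)·406.

7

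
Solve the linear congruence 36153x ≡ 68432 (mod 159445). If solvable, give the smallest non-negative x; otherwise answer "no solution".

734

First find gcd(36153, 159445):
159445 = 4*36153 + 14833
36153 = 2*14833 + 6487
14833 = 2*6487 + 1859
6487 = 3*1859 + 910
1859 = 2*910 + 39
910 = 23*39 + 13
39 = 3*13 + 0
gcd = 13 and 13 | 68432, so solutions exist. Divide through by 13: 2781x ≡ 5264 (mod 12265).
Now find 2781⁻¹ mod 12265:
12265 = 4×2781 + 1141
2781 = 2×1141 + 499
1141 = 2×499 + 143
499 = 3×143 + 70
143 = 2×70 + 3
70 = 23×3 + 1
3 = 3×1 + 0
Back-substitute:
1 = 70 − 23·3
1 = −23·143 + 47·70
1 = 47·499 − 164·143
1 = −164·1141 + 375·499
1 = 375·2781 − 914·1141
1 = −914·12265 + 4031·2781
So 2781⁻¹ ≡ 4031 (mod 12265).
Then x ≡ 4031·5264 ≡ 734 (mod 12265); the smallest non-negative solution is x = 734.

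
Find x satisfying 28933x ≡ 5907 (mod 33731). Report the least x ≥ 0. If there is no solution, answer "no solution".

19128

First find gcd(28933, 33731):
33731 = 1·28933 + 4798
28933 = 6·4798 + 145
4798 = 33·145 + 13
145 = 11·13 + 2
13 = 6·2 + 1
2 = 2·1 + 0
gcd = 1, so a unique solution mod 33731 exists.
Back-substitute for the Bézout coefficients:
1 = 13 − 6·2
1 = −6·145 + 67·13
1 = 67·4798 − 2217·145
1 = −2217·28933 + 13369·4798
1 = 13369·33731 − 15586·28933
So 28933·(-15586) ≡ 1 (mod 33731), giving 28933⁻¹ ≡ 18145.
x ≡ 28933⁻¹·5907 ≡ 18145·5907 ≡ 19128 (mod 33731).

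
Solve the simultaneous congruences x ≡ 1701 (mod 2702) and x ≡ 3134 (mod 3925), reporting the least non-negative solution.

4065509

Write x = 1701 + 2702·k. Then 2702·k ≡ 3134 − 1701 ≡ 1433 (mod 3925).
Need 2702⁻¹ mod 3925. Extended Euclid on (3925, 2702):
3925 = 1*2702 + 1223
2702 = 2*1223 + 256
1223 = 4*256 + 199
256 = 1*199 + 57
199 = 3*57 + 28
57 = 2*28 + 1
28 = 28*1 + 0
Back-substitute:
1 = 57 − 2·28
1 = −2·199 + 7·57
1 = 7·256 − 9·199
1 = −9·1223 + 43·256
1 = 43·2702 − 95·1223
1 = −95·3925 + 138·2702
2702⁻¹ ≡ 138 (mod 3925), so k ≡ 138·1433 ≡ 1504 (mod 3925).
x = 1701 + 2702·1504 = 4065509.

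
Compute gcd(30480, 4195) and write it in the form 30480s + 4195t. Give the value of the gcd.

5

Euclidean algorithm:
30480 = 7·4195 + 1115
4195 = 3·1115 + 850
1115 = 1·850 + 265
850 = 3·265 + 55
265 = 4·55 + 45
55 = 1·45 + 10
45 = 4·10 + 5
10 = 2·5 + 0
gcd(30480, 4195) = 5.
Working backward:
5 = 45 − 4·10
5 = −4·55 + 5·45
5 = 5·265 − 24·55
5 = −24·850 + 77·265
5 = 77·1115 − 101·850
5 = −101·4195 + 380·1115
5 = 380·30480 − 2761·4195
So 5 = (380)·30480 + (-2761)·4195.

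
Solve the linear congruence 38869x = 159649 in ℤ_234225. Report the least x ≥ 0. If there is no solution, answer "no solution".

158446

First find gcd(38869, 234225):
234225 = 6×38869 + 1011
38869 = 38×1011 + 451
1011 = 2×451 + 109
451 = 4×109 + 15
109 = 7×15 + 4
15 = 3×4 + 3
4 = 1×3 + 1
3 = 3×1 + 0
gcd = 1, so a unique solution mod 234225 exists.
Back-substitute for the Bézout coefficients:
1 = 4 − 3
1 = −15 + 4·4
1 = 4·109 − 29·15
1 = −29·451 + 120·109
1 = 120·1011 − 269·451
1 = −269·38869 + 10342·1011
1 = 10342·234225 − 62321·38869
So 38869·(-62321) ≡ 1 (mod 234225), giving 38869⁻¹ ≡ 171904.
x ≡ 38869⁻¹·159649 ≡ 171904·159649 ≡ 158446 (mod 234225).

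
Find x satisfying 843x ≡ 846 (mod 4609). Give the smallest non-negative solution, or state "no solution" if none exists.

1510

First find gcd(843, 4609):
4609 = 5·843 + 394
843 = 2·394 + 55
394 = 7·55 + 9
55 = 6·9 + 1
9 = 9·1 + 0
gcd = 1, so a unique solution mod 4609 exists.
Back-substitute for the Bézout coefficients:
1 = 55 − 6·9
1 = −6·394 + 43·55
1 = 43·843 − 92·394
1 = −92·4609 + 503·843
So 843·(503) ≡ 1 (mod 4609), giving 843⁻¹ ≡ 503.
x ≡ 843⁻¹·846 ≡ 503·846 ≡ 1510 (mod 4609).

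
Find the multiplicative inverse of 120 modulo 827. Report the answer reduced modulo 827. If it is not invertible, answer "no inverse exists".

255

Apply the Euclidean algorithm to 827 and 120:
827 = 6·120 + 107
120 = 1·107 + 13
107 = 8·13 + 3
13 = 4·3 + 1
3 = 3·1 + 0
gcd = 1, so the inverse exists. Back-substitute:
1 = 13 − 4·3
1 = −4·107 + 33·13
1 = 33·120 − 37·107
1 = −37·827 + 255·120
So 120·255 ≡ 1 (mod 827).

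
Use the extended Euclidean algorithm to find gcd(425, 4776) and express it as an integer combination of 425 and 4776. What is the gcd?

1

Repeated division:
4776 = 11*425 + 101
425 = 4*101 + 21
101 = 4*21 + 17
21 = 1*17 + 4
17 = 4*4 + 1
4 = 4*1 + 0
gcd(425, 4776) = 1.
Express as a combination:
1 = 17 − 4·4
1 = −4·21 + 5·17
1 = 5·101 − 24·21
1 = −24·425 + 101·101
1 = 101·4776 − 1135·425
So 1 = (101)·4776 + (-1135)·425.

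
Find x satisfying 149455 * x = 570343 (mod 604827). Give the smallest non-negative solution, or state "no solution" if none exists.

238774

First find gcd(149455, 604827):
604827 = 4·149455 + 7007
149455 = 21·7007 + 2308
7007 = 3·2308 + 83
2308 = 27·83 + 67
83 = 1·67 + 16
67 = 4·16 + 3
16 = 5·3 + 1
3 = 3·1 + 0
gcd = 1, so a unique solution mod 604827 exists.
Back-substitute for the Bézout coefficients:
1 = 16 − 5·3
1 = −5·67 + 21·16
1 = 21·83 − 26·67
1 = −26·2308 + 723·83
1 = 723·7007 − 2195·2308
1 = −2195·149455 + 46818·7007
1 = 46818·604827 − 189467·149455
So 149455·(-189467) ≡ 1 (mod 604827), giving 149455⁻¹ ≡ 415360.
x ≡ 149455⁻¹·570343 ≡ 415360·570343 ≡ 238774 (mod 604827).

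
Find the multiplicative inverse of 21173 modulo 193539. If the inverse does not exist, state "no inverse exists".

121043

Run Euclid on (193539, 21173):
193539 = 9·21173 + 2982
21173 = 7·2982 + 299
2982 = 9·299 + 291
299 = 1·291 + 8
291 = 36·8 + 3
8 = 2·3 + 2
3 = 1·2 + 1
2 = 2·1 + 0
The gcd is 1. Working backward:
1 = 3 − 2
1 = −8 + 3·3
1 = 3·291 − 109·8
1 = −109·299 + 112·291
1 = 112·2982 − 1117·299
1 = −1117·21173 + 7931·2982
1 = 7931·193539 − 72496·21173
Thus 21173·(-72496) ≡ 1 (mod 193539); reducing, -72496 mod 193539 = 121043.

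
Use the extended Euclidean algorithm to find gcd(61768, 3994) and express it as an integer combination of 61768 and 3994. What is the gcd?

Apply Euclid's algorithm to 61768 and 3994:
61768 = 15·3994 + 1858
3994 = 2·1858 + 278
1858 = 6·278 + 190
278 = 1·190 + 88
190 = 2·88 + 14
88 = 6·14 + 4
14 = 3·4 + 2
4 = 2·2 + 0
gcd(61768, 3994) = 2.
Back-substituting:
2 = 14 − 3·4
2 = −3·88 + 19·14
2 = 19·190 − 41·88
2 = −41·278 + 60·190
2 = 60·1858 − 401·278
2 = −401·3994 + 862·1858
2 = 862·61768 − 13331·3994
So 2 = (862)·61768 + (-13331)·3994.

2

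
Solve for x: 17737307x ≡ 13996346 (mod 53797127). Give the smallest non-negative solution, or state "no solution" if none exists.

2734802

First find gcd(17737307, 53797127):
53797127 = 3*17737307 + 585206
17737307 = 30*585206 + 181127
585206 = 3*181127 + 41825
181127 = 4*41825 + 13827
41825 = 3*13827 + 344
13827 = 40*344 + 67
344 = 5*67 + 9
67 = 7*9 + 4
9 = 2*4 + 1
4 = 4*1 + 0
gcd = 1, so a unique solution mod 53797127 exists.
Back-substitute for the Bézout coefficients:
1 = 9 − 2·4
1 = −2·67 + 15·9
1 = 15·344 − 77·67
1 = −77·13827 + 3095·344
1 = 3095·41825 − 9362·13827
1 = −9362·181127 + 40543·41825
1 = 40543·585206 − 130991·181127
1 = −130991·17737307 + 3970273·585206
1 = 3970273·53797127 − 12041810·17737307
So 17737307·(-12041810) ≡ 1 (mod 53797127), giving 17737307⁻¹ ≡ 41755317.
x ≡ 17737307⁻¹·13996346 ≡ 41755317·13996346 ≡ 2734802 (mod 53797127).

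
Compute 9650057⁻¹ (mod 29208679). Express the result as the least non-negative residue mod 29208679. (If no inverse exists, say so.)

9550434

gcd(29208679, 9650057) by repeated division:
29208679 = 3×9650057 + 258508
9650057 = 37×258508 + 85261
258508 = 3×85261 + 2725
85261 = 31×2725 + 786
2725 = 3×786 + 367
786 = 2×367 + 52
367 = 7×52 + 3
52 = 17×3 + 1
3 = 3×1 + 0
The gcd is 1. Working backward:
1 = 52 − 17·3
1 = −17·367 + 120·52
1 = 120·786 − 257·367
1 = −257·2725 + 891·786
1 = 891·85261 − 27878·2725
1 = −27878·258508 + 84525·85261
1 = 84525·9650057 − 3155303·258508
1 = −3155303·29208679 + 9550434·9650057
So 9650057·9550434 ≡ 1 (mod 29208679).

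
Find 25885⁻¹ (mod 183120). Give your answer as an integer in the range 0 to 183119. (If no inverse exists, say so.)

Euclidean algorithm on 183120, 25885:
183120 = 7·25885 + 1925
25885 = 13·1925 + 860
1925 = 2·860 + 205
860 = 4·205 + 40
205 = 5·40 + 5
40 = 8·5 + 0
gcd(25885, 183120) = 5 ≠ 1, so 25885 has no multiplicative inverse modulo 183120.

no inverse exists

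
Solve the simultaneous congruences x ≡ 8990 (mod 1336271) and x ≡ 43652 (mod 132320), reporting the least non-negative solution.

Write x = 8990 + 1336271·k. Then 1336271·k ≡ 43652 − 8990 ≡ 34662 (mod 132320).
Need 1336271⁻¹ mod 132320. Extended Euclid on (132320, 13071):
132320 = 10·13071 + 1610
13071 = 8·1610 + 191
1610 = 8·191 + 82
191 = 2·82 + 27
82 = 3·27 + 1
27 = 27·1 + 0
Back-substitute:
1 = 82 − 3·27
1 = −3·191 + 7·82
1 = 7·1610 − 59·191
1 = −59·13071 + 479·1610
1 = 479·132320 − 4849·13071
1336271⁻¹ ≡ 127471 (mod 132320), so k ≡ 127471·34662 ≡ 102682 (mod 132320).
x = 8990 + 1336271·102682 = 137210987812.

137210987812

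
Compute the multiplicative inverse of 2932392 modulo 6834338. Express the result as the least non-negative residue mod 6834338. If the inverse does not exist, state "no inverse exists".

Compute gcd(2932392, 6834338):
6834338 = 2·2932392 + 969554
2932392 = 3·969554 + 23730
969554 = 40·23730 + 20354
23730 = 1·20354 + 3376
20354 = 6·3376 + 98
3376 = 34·98 + 44
98 = 2·44 + 10
44 = 4·10 + 4
10 = 2·4 + 2
4 = 2·2 + 0
Since gcd = 2 > 1, 2932392 is not a unit mod 6834338.

no inverse exists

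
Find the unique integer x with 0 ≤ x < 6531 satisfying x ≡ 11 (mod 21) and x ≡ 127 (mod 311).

Write x = 11 + 21·k. Then 21·k ≡ 127 − 11 ≡ 116 (mod 311).
Need 21⁻¹ mod 311. Extended Euclid on (311, 21):
311 = 14×21 + 17
21 = 1×17 + 4
17 = 4×4 + 1
4 = 4×1 + 0
Back-substitute:
1 = 17 − 4·4
1 = −4·21 + 5·17
1 = 5·311 − 74·21
21⁻¹ ≡ 237 (mod 311), so k ≡ 237·116 ≡ 124 (mod 311).
x = 11 + 21·124 = 2615.

2615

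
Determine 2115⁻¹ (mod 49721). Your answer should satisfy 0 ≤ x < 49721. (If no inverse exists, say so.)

33594

Apply the Euclidean algorithm to 49721 and 2115:
49721 = 23×2115 + 1076
2115 = 1×1076 + 1039
1076 = 1×1039 + 37
1039 = 28×37 + 3
37 = 12×3 + 1
3 = 3×1 + 0
The gcd is 1. Working backward:
1 = 37 − 12·3
1 = −12·1039 + 337·37
1 = 337·1076 − 349·1039
1 = −349·2115 + 686·1076
1 = 686·49721 − 16127·2115
So 2115·(-16127) ≡ 1 (mod 49721), and -16127 ≡ 33594 (mod 49721).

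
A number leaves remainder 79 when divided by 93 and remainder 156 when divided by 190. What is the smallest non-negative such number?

Write x = 79 + 93·k. Then 93·k ≡ 156 − 79 ≡ 77 (mod 190).
Need 93⁻¹ mod 190. Extended Euclid on (190, 93):
190 = 2*93 + 4
93 = 23*4 + 1
4 = 4*1 + 0
Back-substitute:
1 = 93 − 23·4
1 = −23·190 + 47·93
93⁻¹ ≡ 47 (mod 190), so k ≡ 47·77 ≡ 9 (mod 190).
x = 79 + 93·9 = 916.

916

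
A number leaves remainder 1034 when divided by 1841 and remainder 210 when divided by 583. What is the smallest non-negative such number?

Write x = 1034 + 1841·k. Then 1841·k ≡ 210 − 1034 ≡ 342 (mod 583).
Need 1841⁻¹ mod 583. Extended Euclid on (583, 92):
583 = 6·92 + 31
92 = 2·31 + 30
31 = 1·30 + 1
30 = 30·1 + 0
Back-substitute:
1 = 31 − 30
1 = −92 + 3·31
1 = 3·583 − 19·92
1841⁻¹ ≡ 564 (mod 583), so k ≡ 564·342 ≡ 498 (mod 583).
x = 1034 + 1841·498 = 917852.

917852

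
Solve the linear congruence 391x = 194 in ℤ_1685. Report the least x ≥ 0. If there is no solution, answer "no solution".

1414

First find gcd(391, 1685):
1685 = 4×391 + 121
391 = 3×121 + 28
121 = 4×28 + 9
28 = 3×9 + 1
9 = 9×1 + 0
gcd = 1, so a unique solution mod 1685 exists.
Back-substitute for the Bézout coefficients:
1 = 28 − 3·9
1 = −3·121 + 13·28
1 = 13·391 − 42·121
1 = −42·1685 + 181·391
So 391·(181) ≡ 1 (mod 1685), giving 391⁻¹ ≡ 181.
x ≡ 391⁻¹·194 ≡ 181·194 ≡ 1414 (mod 1685).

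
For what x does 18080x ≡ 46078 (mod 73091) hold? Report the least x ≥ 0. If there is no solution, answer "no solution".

First find gcd(18080, 73091):
73091 = 4×18080 + 771
18080 = 23×771 + 347
771 = 2×347 + 77
347 = 4×77 + 39
77 = 1×39 + 38
39 = 1×38 + 1
38 = 38×1 + 0
gcd = 1, so a unique solution mod 73091 exists.
Back-substitute for the Bézout coefficients:
1 = 39 − 38
1 = −77 + 2·39
1 = 2·347 − 9·77
1 = −9·771 + 20·347
1 = 20·18080 − 469·771
1 = −469·73091 + 1896·18080
So 18080·(1896) ≡ 1 (mod 73091), giving 18080⁻¹ ≡ 1896.
x ≡ 18080⁻¹·46078 ≡ 1896·46078 ≡ 20143 (mod 73091).

20143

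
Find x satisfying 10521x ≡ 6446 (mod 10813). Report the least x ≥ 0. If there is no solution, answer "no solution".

First find gcd(10521, 10813):
10813 = 1*10521 + 292
10521 = 36*292 + 9
292 = 32*9 + 4
9 = 2*4 + 1
4 = 4*1 + 0
gcd = 1, so a unique solution mod 10813 exists.
Back-substitute for the Bézout coefficients:
1 = 9 − 2·4
1 = −2·292 + 65·9
1 = 65·10521 − 2342·292
1 = −2342·10813 + 2407·10521
So 10521·(2407) ≡ 1 (mod 10813), giving 10521⁻¹ ≡ 2407.
x ≡ 10521⁻¹·6446 ≡ 2407·6446 ≡ 9680 (mod 10813).

9680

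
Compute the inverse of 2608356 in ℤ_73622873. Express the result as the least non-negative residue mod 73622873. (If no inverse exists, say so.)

38155802

Extended Euclidean algorithm:
73622873 = 28*2608356 + 588905
2608356 = 4*588905 + 252736
588905 = 2*252736 + 83433
252736 = 3*83433 + 2437
83433 = 34*2437 + 575
2437 = 4*575 + 137
575 = 4*137 + 27
137 = 5*27 + 2
27 = 13*2 + 1
2 = 2*1 + 0
The gcd is 1. Working backward:
1 = 27 − 13·2
1 = −13·137 + 66·27
1 = 66·575 − 277·137
1 = −277·2437 + 1174·575
1 = 1174·83433 − 40193·2437
1 = −40193·252736 + 121753·83433
1 = 121753·588905 − 283699·252736
1 = −283699·2608356 + 1256549·588905
1 = 1256549·73622873 − 35467071·2608356
So 2608356·(-35467071) ≡ 1 (mod 73622873), and -35467071 ≡ 38155802 (mod 73622873).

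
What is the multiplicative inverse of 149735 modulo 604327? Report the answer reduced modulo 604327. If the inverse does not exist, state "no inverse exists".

588958

Apply the Euclidean algorithm to 604327 and 149735:
604327 = 4×149735 + 5387
149735 = 27×5387 + 4286
5387 = 1×4286 + 1101
4286 = 3×1101 + 983
1101 = 1×983 + 118
983 = 8×118 + 39
118 = 3×39 + 1
39 = 39×1 + 0
gcd = 1, so the inverse exists. Back-substitute:
1 = 118 − 3·39
1 = −3·983 + 25·118
1 = 25·1101 − 28·983
1 = −28·4286 + 109·1101
1 = 109·5387 − 137·4286
1 = −137·149735 + 3808·5387
1 = 3808·604327 − 15369·149735
Hence 149735⁻¹ ≡ -15369 ≡ 588958 (mod 604327).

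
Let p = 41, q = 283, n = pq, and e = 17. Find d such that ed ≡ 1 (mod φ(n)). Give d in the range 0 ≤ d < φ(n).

9953

φ(n) = (p−1)(q−1) = 40·282 = 11280.
Need d with 17·d ≡ 1 (mod 11280). Apply the extended Euclidean algorithm:
11280 = 663×17 + 9
17 = 1×9 + 8
9 = 1×8 + 1
8 = 8×1 + 0
Back-substitute:
1 = 9 − 8
1 = −17 + 2·9
1 = 2·11280 − 1327·17
So 17·(-1327) ≡ 1 (mod 11280), hence d ≡ -1327 ≡ 9953 (mod 11280).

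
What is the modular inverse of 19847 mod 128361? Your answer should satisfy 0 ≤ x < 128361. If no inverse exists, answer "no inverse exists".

28580

Run Euclid on (128361, 19847):
128361 = 6·19847 + 9279
19847 = 2·9279 + 1289
9279 = 7·1289 + 256
1289 = 5·256 + 9
256 = 28·9 + 4
9 = 2·4 + 1
4 = 4·1 + 0
The gcd is 1. Working backward:
1 = 9 − 2·4
1 = −2·256 + 57·9
1 = 57·1289 − 287·256
1 = −287·9279 + 2066·1289
1 = 2066·19847 − 4419·9279
1 = −4419·128361 + 28580·19847
So 19847·28580 ≡ 1 (mod 128361).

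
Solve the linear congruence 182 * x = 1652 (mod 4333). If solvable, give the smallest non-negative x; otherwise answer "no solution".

First find gcd(182, 4333):
4333 = 23*182 + 147
182 = 1*147 + 35
147 = 4*35 + 7
35 = 5*7 + 0
gcd = 7 and 7 | 1652, so solutions exist. Divide through by 7: 26x ≡ 236 (mod 619).
Now find 26⁻¹ mod 619:
619 = 23*26 + 21
26 = 1*21 + 5
21 = 4*5 + 1
5 = 5*1 + 0
Back-substitute:
1 = 21 − 4·5
1 = −4·26 + 5·21
1 = 5·619 − 119·26
So 26·(-119) ≡ 1 (mod 619), i.e. 26⁻¹ ≡ 500.
Then x ≡ 500·236 ≡ 390 (mod 619); the smallest non-negative solution is x = 390.

390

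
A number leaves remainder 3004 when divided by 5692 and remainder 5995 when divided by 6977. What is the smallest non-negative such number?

Write x = 3004 + 5692·k. Then 5692·k ≡ 5995 − 3004 ≡ 2991 (mod 6977).
Need 5692⁻¹ mod 6977. Extended Euclid on (6977, 5692):
6977 = 1·5692 + 1285
5692 = 4·1285 + 552
1285 = 2·552 + 181
552 = 3·181 + 9
181 = 20·9 + 1
9 = 9·1 + 0
Back-substitute:
1 = 181 − 20·9
1 = −20·552 + 61·181
1 = 61·1285 − 142·552
1 = −142·5692 + 629·1285
1 = 629·6977 − 771·5692
5692⁻¹ ≡ 6206 (mod 6977), so k ≡ 6206·2991 ≡ 3326 (mod 6977).
x = 3004 + 5692·3326 = 18934596.

18934596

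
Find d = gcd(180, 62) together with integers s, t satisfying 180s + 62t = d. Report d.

Repeated division:
180 = 2×62 + 56
62 = 1×56 + 6
56 = 9×6 + 2
6 = 3×2 + 0
gcd(180, 62) = 2.
Working backward:
2 = 56 − 9·6
2 = −9·62 + 10·56
2 = 10·180 − 29·62
So 2 = (10)·180 + (-29)·62.

2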